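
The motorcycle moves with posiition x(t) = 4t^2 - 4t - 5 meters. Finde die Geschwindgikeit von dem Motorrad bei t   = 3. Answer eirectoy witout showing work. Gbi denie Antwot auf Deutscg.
v(3) = 20.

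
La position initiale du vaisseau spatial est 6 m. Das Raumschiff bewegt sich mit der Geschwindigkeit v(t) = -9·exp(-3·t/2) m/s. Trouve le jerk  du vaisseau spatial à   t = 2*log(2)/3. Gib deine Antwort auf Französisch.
Pour résoudre ceci, nous devons prendre 2 dérivées de notre équation de la vitesse v(t) = -9·exp(-3·t/2). La dérivée de la vitesse donne l'accélération: a(t) = 27·exp(-3·t/2)/2. La dérivée de l'accélération donne le jerk: j(t) = -81·exp(-3·t/2)/4. Nous avons le jerk j(t) = -81·exp(-3·t/2)/4. En substituant t = 2*log(2)/3: j(2*log(2)/3) = -81/8.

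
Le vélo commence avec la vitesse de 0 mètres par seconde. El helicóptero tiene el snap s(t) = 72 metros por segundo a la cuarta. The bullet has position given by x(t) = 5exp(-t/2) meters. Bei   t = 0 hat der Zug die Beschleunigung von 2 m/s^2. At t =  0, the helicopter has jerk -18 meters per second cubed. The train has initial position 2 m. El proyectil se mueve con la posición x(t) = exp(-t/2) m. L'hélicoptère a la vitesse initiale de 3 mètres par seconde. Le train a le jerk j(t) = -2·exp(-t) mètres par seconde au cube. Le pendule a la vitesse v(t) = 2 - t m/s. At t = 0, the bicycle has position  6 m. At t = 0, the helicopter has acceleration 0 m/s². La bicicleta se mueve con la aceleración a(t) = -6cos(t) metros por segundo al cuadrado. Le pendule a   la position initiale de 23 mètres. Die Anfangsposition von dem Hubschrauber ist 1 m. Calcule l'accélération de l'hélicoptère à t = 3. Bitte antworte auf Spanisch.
Partiendo del snap s(t) = 72, tomamos 2 integrales. La antiderivada del snap, con j(0) = -18, da la sacudida: j(t) = 72·t - 18. Integrando la sacudida y usando la condición inicial a(0) = 0, obtenemos a(t) = 18·t·(2·t - 1). Tenemos la aceleración a(t) = 18·t·(2·t - 1). Sustituyendo t = 3: a(3) = 270.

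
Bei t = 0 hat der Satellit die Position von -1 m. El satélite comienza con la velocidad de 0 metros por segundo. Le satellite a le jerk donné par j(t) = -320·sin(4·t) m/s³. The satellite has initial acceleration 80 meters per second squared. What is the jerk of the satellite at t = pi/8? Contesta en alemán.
Mit j(t) = -320·sin(4·t) und Einsetzen von t = pi/8, finden wir j = -320.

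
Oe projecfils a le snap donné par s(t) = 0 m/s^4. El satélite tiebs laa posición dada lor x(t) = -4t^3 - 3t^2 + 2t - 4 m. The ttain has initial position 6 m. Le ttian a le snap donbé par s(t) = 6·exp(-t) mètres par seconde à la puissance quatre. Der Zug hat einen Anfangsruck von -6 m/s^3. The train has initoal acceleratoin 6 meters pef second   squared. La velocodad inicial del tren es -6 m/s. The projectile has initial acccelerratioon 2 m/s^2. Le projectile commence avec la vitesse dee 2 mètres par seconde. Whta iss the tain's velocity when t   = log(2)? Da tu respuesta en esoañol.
Necesitamos integrar nuestra ecuación del snap s(t) = 6·exp(-t) 3 veces. Tomando ∫s(t)dt y aplicando j(0) = -6, encontramos j(t) = -6·exp(-t). Tomando ∫j(t)dt y aplicando a(0) = 6, encontramos a(t) = 6·exp(-t). La antiderivada de la aceleración, con v(0) = -6, da la velocidad: v(t) = -6·exp(-t). Usando v(t) = -6·exp(-t) y sustituyendo t = log(2), encontramos v = -3.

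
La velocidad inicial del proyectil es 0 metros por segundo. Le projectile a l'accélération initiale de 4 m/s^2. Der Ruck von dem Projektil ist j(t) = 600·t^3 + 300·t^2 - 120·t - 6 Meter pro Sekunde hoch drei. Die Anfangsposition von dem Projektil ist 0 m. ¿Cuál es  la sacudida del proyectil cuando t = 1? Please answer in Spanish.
De la ecuación de la sacudida j(t) = 600·t^3 + 300·t^2 - 120·t - 6, sustituimos t = 1 para obtener j = 774.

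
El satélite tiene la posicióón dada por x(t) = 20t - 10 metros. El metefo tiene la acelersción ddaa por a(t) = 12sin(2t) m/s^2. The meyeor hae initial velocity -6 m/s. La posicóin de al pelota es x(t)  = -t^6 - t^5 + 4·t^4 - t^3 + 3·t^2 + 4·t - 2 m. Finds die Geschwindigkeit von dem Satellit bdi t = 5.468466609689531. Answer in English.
Starting from position x(t) = 20·t - 10, we take 1 derivative. Differentiating position, we get velocity: v(t) = 20. From the given velocity equation v(t) = 20, we substitute t = 5.468466609689531 to get v = 20.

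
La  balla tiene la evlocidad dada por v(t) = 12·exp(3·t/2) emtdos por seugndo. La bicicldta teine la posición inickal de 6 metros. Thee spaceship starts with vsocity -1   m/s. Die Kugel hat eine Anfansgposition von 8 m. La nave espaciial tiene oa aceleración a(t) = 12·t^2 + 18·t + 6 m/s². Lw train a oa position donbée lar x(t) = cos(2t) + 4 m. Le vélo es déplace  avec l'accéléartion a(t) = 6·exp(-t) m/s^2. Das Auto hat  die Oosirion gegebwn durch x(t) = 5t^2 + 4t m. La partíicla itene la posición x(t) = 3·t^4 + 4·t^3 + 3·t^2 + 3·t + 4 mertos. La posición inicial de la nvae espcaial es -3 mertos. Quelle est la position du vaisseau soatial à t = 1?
Nous devons intégrer notre équation de l'accélération a(t) = 12·t^2 + 18·t + 6 2 fois. En intégrant l'accélération et en utilisant la condition initiale v(0) = -1, nous obtenons v(t) = 4·t^3 + 9·t^2 + 6·t - 1. En prenant ∫v(t)dt et en appliquant x(0) = -3, nous trouvons x(t) = t^4 + 3·t^3 + 3·t^2 - t - 3. De l'équation de la position x(t) = t^4 + 3·t^3 + 3·t^2 - t - 3, nous substituons t = 1 pour obtenir x = 3.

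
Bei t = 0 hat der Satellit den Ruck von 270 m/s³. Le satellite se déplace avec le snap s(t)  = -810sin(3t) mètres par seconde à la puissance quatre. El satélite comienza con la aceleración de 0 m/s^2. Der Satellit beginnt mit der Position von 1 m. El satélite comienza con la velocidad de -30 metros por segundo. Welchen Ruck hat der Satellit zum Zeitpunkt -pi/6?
Wir müssen unsere Gleichung für den Snap s(t) = -810·sin(3·t) 1-mal integrieren. Das Integral von dem Snap, mit j(0) = 270, ergibt den Ruck: j(t) = 270·cos(3·t). Aus der Gleichung für den Ruck j(t) = 270·cos(3·t), setzen wir t = -pi/6 ein und erhalten j = 0.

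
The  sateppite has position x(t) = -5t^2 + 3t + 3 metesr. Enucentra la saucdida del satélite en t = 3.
Para resolver esto, necesitamos tomar 3 derivadas de nuestra ecuación de la posición x(t) = -5·t^2 + 3·t + 3. La derivada de la posición da la velocidad: v(t) = 3 - 10·t. La derivada de la velocidad da la aceleración: a(t) = -10. La derivada de la aceleración da la sacudida: j(t) = 0. Usando j(t) = 0 y sustituyendo t = 3, encontramos j = 0.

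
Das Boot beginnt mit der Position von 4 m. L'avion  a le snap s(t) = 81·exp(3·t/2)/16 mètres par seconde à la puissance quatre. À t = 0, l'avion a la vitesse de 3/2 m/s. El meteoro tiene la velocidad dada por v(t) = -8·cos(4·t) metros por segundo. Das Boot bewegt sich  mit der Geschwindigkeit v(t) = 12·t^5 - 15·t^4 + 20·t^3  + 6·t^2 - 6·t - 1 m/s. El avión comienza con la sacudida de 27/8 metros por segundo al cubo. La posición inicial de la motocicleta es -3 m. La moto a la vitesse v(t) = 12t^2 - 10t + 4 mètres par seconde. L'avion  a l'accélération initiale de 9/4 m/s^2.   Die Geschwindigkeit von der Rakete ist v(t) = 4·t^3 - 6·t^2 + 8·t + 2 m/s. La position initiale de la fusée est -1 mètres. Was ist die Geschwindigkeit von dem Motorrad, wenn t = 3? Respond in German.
Aus der Gleichung für die Geschwindigkeit v(t) = 12·t^2 - 10·t + 4, setzen wir t = 3 ein und erhalten v = 82.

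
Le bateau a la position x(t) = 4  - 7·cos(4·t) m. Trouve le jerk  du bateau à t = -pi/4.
Nous devons dériver notre équation de la position x(t) = 4 - 7·cos(4·t) 3 fois. En dérivant la position, nous obtenons la vitesse: v(t) = 28·sin(4·t). En dérivant la vitesse, nous obtenons l'accélération: a(t) = 112·cos(4·t). La dérivée de l'accélération donne le jerk: j(t) = -448·sin(4·t). De l'équation du jerk j(t) = -448·sin(4·t), nous substituons t = -pi/4 pour obtenir j = 0.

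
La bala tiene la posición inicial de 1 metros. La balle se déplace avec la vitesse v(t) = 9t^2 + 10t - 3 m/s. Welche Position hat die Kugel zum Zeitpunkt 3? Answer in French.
Pour résoudre ceci, nous devons prendre 1 primitive de notre équation de la vitesse v(t) = 9·t^2 + 10·t - 3. En prenant ∫v(t)dt et en appliquant x(0) = 1, nous trouvons x(t) = 3·t^3 + 5·t^2 - 3·t + 1. De l'équation de la position x(t) = 3·t^3 + 5·t^2 - 3·t + 1, nous substituons t = 3 pour obtenir x = 118.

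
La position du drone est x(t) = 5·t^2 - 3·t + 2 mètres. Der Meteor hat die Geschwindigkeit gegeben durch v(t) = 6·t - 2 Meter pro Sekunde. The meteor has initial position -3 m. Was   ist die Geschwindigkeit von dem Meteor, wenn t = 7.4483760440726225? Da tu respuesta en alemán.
Aus der Gleichung für die Geschwindigkeit v(t) = 6·t - 2, setzen wir t = 7.4483760440726225 ein und erhalten v = 42.6902562644357.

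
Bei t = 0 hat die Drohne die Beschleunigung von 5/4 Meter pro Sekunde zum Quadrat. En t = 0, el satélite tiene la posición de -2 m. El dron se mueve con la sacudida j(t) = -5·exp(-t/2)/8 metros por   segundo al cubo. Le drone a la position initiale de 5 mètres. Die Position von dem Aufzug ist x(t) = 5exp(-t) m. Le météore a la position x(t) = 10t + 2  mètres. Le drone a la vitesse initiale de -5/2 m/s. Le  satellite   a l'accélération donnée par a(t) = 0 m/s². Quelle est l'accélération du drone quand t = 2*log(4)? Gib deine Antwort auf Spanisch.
Debemos encontrar la antiderivada de nuestra ecuación de la sacudida j(t) = -5·exp(-t/2)/8 1 vez. La antiderivada de la sacudida, con a(0) = 5/4, da la aceleración: a(t) = 5·exp(-t/2)/4. Usando a(t) = 5·exp(-t/2)/4 y sustituyendo t = 2*log(4), encontramos a = 5/16.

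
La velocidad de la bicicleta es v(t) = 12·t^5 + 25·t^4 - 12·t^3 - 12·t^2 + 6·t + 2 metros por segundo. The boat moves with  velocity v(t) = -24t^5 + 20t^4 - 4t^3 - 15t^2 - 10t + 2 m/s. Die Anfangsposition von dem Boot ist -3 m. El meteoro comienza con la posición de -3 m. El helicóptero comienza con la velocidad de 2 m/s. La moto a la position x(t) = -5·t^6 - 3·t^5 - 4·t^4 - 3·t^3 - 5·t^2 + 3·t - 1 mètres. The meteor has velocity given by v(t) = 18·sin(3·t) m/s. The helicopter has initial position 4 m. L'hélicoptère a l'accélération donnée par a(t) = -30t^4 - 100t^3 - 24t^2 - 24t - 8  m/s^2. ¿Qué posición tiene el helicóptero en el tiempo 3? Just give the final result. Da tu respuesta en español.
La posición en t = 3 es x = -2240.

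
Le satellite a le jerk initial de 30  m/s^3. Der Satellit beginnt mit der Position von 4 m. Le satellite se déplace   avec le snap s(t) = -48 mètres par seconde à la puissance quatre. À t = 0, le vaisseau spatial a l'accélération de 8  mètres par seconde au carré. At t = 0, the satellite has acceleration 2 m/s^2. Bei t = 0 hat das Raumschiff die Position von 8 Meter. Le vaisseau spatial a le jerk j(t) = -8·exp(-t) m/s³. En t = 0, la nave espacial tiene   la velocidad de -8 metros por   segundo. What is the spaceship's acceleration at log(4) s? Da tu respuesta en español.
Debemos encontrar la integral de nuestra ecuación de la sacudida j(t) = -8·exp(-t) 1 vez. La integral de la sacudida, con a(0) = 8, da la aceleración: a(t) = 8·exp(-t). De la ecuación de la aceleración a(t) = 8·exp(-t), sustituimos t = log(4) para obtener a = 2.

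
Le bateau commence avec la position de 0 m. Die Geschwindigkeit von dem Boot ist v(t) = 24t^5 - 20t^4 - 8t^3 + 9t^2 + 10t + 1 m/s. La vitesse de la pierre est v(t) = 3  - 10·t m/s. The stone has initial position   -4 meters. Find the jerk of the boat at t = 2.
We must differentiate our velocity equation v(t) = 24·t^5 - 20·t^4 - 8·t^3 + 9·t^2 + 10·t + 1 2 times. Taking d/dt of v(t), we find a(t) = 120·t^4 - 80·t^3 - 24·t^2 + 18·t + 10. The derivative of acceleration gives jerk: j(t) = 480·t^3 - 240·t^2 - 48·t + 18. Using j(t) = 480·t^3 - 240·t^2 - 48·t + 18 and substituting t = 2, we find j = 2802.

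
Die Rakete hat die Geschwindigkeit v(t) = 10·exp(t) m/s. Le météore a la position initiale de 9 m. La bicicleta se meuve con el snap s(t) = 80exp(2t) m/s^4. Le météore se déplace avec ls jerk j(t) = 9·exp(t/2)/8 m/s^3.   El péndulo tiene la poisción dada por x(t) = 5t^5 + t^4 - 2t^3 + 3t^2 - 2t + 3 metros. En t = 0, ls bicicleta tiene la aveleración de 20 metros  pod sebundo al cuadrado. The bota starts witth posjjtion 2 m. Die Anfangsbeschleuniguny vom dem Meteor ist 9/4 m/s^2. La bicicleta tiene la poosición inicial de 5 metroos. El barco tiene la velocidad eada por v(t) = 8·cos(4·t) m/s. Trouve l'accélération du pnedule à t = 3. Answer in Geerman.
Um dies zu lösen, müssen wir 2 Ableitungen unserer Gleichung für die Position x(t) = 5·t^5 + t^4 - 2·t^3 + 3·t^2 - 2·t + 3 nehmen. Mit d/dt von x(t) finden wir v(t) = 25·t^4 + 4·t^3 - 6·t^2 + 6·t - 2. Durch Ableiten von der Geschwindigkeit erhalten wir die Beschleunigung: a(t) = 100·t^3 + 12·t^2 - 12·t + 6. Mit a(t) = 100·t^3 + 12·t^2 - 12·t + 6 und Einsetzen von t = 3, finden wir a = 2778.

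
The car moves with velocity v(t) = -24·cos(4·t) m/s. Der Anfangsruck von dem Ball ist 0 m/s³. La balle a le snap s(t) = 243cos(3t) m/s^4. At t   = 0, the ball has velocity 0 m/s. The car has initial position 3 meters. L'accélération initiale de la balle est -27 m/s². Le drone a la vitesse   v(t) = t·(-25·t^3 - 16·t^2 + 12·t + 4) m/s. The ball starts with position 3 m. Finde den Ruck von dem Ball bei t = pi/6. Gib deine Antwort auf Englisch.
We must find the integral of our snap equation s(t) = 243·cos(3·t) 1 time. Taking ∫s(t)dt and applying j(0) = 0, we find j(t) = 81·sin(3·t). From the given jerk equation j(t) = 81·sin(3·t), we substitute t = pi/6 to get j = 81.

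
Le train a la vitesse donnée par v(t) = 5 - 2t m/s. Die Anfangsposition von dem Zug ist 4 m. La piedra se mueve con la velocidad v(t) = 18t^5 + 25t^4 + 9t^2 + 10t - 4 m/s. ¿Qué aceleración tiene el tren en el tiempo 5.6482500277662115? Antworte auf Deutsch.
Wir müssen unsere Gleichung für die Geschwindigkeit v(t) = 5 - 2·t 1-mal ableiten. Die Ableitung von der Geschwindigkeit ergibt die Beschleunigung: a(t) = -2. Aus der Gleichung für die Beschleunigung a(t) = -2, setzen wir t = 5.6482500277662115 ein und erhalten a = -2.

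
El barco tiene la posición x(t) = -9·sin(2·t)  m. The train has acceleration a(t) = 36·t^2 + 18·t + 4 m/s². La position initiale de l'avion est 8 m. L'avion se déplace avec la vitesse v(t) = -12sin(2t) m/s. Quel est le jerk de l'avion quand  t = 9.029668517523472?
Pour résoudre ceci, nous devons prendre 2 dérivées de notre équation de la vitesse v(t) = -12·sin(2·t). En prenant d/dt de v(t), nous trouvons a(t) = -24·cos(2·t). La dérivée de l'accélération donne le jerk: j(t) = 48·sin(2·t). De l'équation du jerk j(t) = 48·sin(2·t), nous substituons t = 9.029668517523472 pour obtenir j = -34.1043512463038.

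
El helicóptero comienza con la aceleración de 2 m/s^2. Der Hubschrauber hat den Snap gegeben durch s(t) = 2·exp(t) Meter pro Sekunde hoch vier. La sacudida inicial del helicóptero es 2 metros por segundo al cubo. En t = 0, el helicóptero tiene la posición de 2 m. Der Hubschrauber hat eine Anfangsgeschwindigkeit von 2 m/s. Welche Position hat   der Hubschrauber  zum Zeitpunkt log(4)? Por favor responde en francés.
Nous devons intégrer notre équation du snap s(t) = 2·exp(t) 4 fois. La primitive du snap, avec j(0) = 2, donne le jerk: j(t) = 2·exp(t). La primitive du jerk, avec a(0) = 2, donne l'accélération: a(t) = 2·exp(t). En prenant ∫a(t)dt et en appliquant v(0) = 2, nous trouvons v(t) = 2·exp(t). La primitive de la vitesse, avec x(0) = 2, donne la position: x(t) = 2·exp(t). Nous avons la position x(t) = 2·exp(t). En substituant t = log(4): x(log(4)) = 8.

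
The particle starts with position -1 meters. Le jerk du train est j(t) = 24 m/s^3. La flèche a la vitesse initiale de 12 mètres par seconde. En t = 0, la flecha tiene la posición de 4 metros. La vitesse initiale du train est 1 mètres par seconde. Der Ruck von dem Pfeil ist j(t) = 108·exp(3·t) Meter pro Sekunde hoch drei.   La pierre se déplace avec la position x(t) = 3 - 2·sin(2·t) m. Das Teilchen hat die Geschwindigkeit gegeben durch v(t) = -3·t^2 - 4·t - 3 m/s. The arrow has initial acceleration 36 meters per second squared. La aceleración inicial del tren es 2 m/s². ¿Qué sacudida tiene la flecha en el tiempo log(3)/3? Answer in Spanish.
Tenemos la sacudida j(t) = 108·exp(3·t). Sustituyendo t = log(3)/3: j(log(3)/3) = 324.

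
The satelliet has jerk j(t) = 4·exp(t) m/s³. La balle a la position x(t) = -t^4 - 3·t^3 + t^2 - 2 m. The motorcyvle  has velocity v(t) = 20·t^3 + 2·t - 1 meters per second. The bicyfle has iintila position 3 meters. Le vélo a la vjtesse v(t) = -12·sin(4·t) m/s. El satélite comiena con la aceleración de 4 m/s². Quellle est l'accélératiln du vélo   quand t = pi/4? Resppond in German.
Ausgehend von der Geschwindigkeit v(t) = -12·sin(4·t), nehmen wir 1 Ableitung. Die Ableitung von der Geschwindigkeit ergibt die Beschleunigung: a(t) = -48·cos(4·t). Wir haben die Beschleunigung a(t) = -48·cos(4·t). Durch Einsetzen von t = pi/4: a(pi/4) = 48.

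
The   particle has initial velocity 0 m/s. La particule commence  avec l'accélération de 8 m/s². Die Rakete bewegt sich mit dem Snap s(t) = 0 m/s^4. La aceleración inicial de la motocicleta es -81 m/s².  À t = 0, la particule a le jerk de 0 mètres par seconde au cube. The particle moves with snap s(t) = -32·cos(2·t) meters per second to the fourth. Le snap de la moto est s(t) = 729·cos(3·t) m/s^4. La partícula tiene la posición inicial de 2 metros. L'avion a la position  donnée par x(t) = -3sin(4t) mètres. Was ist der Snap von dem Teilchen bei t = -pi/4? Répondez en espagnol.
De la ecuación del snap s(t) = -32·cos(2·t), sustituimos t = -pi/4 para obtener s = 0.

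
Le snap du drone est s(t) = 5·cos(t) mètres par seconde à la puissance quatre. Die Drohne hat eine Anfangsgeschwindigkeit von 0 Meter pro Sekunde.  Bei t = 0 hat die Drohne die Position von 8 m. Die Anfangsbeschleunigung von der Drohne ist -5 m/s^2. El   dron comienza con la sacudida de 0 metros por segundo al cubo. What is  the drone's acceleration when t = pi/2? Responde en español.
Partiendo del snap s(t) = 5·cos(t), tomamos 2 integrales. Integrando el snap y usando la condición inicial j(0) = 0, obtenemos j(t) = 5·sin(t). Tomando ∫j(t)dt y aplicando a(0) = -5, encontramos a(t) = -5·cos(t). De la ecuación de la aceleración a(t) = -5·cos(t), sustituimos t = pi/2 para obtener a = 0.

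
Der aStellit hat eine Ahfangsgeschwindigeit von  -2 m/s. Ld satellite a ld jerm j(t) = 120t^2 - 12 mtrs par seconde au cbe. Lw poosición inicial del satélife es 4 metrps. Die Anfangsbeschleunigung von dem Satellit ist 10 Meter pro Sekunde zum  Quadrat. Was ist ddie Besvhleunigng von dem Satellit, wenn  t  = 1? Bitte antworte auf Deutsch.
Ausgehend von dem Ruck j(t) = 120·t^2 - 12, nehmen wir 1 Stammfunktion. Durch Integration von dem Ruck und Verwendung der Anfangsbedingung a(0) = 10, erhalten wir a(t) = 40·t^3 - 12·t + 10. Mit a(t) = 40·t^3 - 12·t + 10 und Einsetzen von t = 1, finden wir a = 38.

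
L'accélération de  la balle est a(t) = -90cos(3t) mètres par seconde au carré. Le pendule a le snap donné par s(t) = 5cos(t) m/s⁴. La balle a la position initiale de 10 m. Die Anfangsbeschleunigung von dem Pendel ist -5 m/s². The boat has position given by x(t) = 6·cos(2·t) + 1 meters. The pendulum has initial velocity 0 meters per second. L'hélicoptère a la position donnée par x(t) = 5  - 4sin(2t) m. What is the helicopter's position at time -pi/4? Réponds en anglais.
Using x(t) = 5 - 4·sin(2·t) and substituting t = -pi/4, we find x = 9.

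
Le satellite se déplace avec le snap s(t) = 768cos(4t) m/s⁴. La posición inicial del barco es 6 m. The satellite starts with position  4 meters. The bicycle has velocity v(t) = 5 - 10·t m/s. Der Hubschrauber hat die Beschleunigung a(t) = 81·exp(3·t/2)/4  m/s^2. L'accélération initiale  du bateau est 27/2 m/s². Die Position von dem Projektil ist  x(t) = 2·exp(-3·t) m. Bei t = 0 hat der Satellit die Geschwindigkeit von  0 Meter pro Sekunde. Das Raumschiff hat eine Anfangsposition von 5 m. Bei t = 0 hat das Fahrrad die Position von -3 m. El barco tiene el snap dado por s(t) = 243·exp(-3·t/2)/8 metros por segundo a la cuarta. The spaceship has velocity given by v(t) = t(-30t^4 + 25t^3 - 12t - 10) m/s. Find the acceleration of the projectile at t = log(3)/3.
We must differentiate our position equation x(t) = 2·exp(-3·t) 2 times. Taking d/dt of x(t), we find v(t) = -6·exp(-3·t). The derivative of velocity gives acceleration: a(t) = 18·exp(-3·t). We have acceleration a(t) = 18·exp(-3·t). Substituting t = log(3)/3: a(log(3)/3) = 6.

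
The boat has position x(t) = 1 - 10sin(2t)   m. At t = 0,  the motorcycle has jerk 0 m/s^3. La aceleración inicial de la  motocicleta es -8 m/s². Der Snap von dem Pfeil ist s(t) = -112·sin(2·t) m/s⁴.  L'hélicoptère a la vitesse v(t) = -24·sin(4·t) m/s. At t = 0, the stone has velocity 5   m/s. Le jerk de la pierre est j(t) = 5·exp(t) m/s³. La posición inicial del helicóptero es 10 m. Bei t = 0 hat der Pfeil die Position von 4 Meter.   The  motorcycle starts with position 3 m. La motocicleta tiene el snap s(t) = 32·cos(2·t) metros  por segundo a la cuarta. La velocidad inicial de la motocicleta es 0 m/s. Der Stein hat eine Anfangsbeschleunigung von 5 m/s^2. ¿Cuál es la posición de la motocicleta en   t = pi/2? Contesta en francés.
Pour résoudre ceci, nous devons prendre 4 intégrales de notre équation du snap s(t) = 32·cos(2·t). L'intégrale du snap est le jerk. En utilisant j(0) = 0, nous obtenons j(t) = 16·sin(2·t). L'intégrale du jerk est l'accélération. En utilisant a(0) = -8, nous obtenons a(t) = -8·cos(2·t). En prenant ∫a(t)dt et en appliquant v(0) = 0, nous trouvons v(t) = -4·sin(2·t). La primitive de la vitesse, avec x(0) = 3, donne la position: x(t) = 2·cos(2·t) + 1. Nous avons la position x(t) = 2·cos(2·t) + 1. En substituant t = pi/2: x(pi/2) = -1.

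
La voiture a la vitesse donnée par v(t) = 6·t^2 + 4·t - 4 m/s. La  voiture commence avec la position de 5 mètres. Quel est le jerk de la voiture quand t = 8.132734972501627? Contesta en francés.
Nous devons dériver notre équation de la vitesse v(t) = 6·t^2 + 4·t - 4 2 fois. La dérivée de la vitesse donne l'accélération: a(t) = 12·t + 4. En prenant d/dt de a(t), nous trouvons j(t) = 12. Nous avons le jerk j(t) = 12. En substituant t = 8.132734972501627: j(8.132734972501627) = 12.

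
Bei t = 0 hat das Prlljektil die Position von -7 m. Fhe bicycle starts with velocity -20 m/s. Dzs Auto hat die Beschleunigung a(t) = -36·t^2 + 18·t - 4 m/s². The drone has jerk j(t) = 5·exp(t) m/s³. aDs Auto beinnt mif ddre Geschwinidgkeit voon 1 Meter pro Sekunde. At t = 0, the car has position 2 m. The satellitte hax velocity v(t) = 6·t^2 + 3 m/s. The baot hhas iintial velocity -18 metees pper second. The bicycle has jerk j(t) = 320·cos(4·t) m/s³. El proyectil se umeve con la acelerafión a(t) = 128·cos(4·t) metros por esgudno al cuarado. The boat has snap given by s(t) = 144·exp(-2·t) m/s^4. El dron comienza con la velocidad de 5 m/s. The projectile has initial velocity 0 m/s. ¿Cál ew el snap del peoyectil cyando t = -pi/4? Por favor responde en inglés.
We must differentiate our acceleration equation a(t) = 128·cos(4·t) 2 times. Taking d/dt of a(t), we find j(t) = -512·sin(4·t). The derivative of jerk gives snap: s(t) = -2048·cos(4·t). Using s(t) = -2048·cos(4·t) and substituting t = -pi/4, we find s = 2048.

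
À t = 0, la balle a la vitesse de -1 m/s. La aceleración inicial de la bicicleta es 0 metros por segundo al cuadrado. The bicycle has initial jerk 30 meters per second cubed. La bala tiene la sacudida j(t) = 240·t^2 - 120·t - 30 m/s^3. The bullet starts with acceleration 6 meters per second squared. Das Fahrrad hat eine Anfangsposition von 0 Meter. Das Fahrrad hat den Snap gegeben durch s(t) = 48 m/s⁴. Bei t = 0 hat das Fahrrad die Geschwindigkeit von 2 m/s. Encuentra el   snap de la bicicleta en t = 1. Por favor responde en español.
Usando s(t) = 48 y sustituyendo t = 1, encontramos s = 48.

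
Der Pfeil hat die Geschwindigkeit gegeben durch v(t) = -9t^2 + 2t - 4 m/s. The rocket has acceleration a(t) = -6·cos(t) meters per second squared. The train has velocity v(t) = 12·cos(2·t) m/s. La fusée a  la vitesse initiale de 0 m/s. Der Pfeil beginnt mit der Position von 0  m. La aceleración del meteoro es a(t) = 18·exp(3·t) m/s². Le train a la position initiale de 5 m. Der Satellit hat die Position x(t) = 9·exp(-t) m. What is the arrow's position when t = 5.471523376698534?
We need to integrate our velocity equation v(t) = -9·t^2 + 2·t - 4 1 time. Finding the antiderivative of v(t) and using x(0) = 0: x(t) = -3·t^3 + t^2 - 4·t. We have position x(t) = -3·t^3 + t^2 - 4·t. Substituting t = 5.471523376698534: x(5.471523376698534) = -483.360835919281.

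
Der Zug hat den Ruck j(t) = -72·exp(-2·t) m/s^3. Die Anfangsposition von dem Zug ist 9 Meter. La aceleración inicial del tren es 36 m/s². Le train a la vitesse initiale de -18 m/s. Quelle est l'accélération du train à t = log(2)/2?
Nous devons trouver l'intégrale de notre équation du jerk j(t) = -72·exp(-2·t) 1 fois. La primitive du jerk est l'accélération. En utilisant a(0) = 36, nous obtenons a(t) = 36·exp(-2·t). De l'équation de l'accélération a(t) = 36·exp(-2·t), nous substituons t = log(2)/2 pour obtenir a = 18.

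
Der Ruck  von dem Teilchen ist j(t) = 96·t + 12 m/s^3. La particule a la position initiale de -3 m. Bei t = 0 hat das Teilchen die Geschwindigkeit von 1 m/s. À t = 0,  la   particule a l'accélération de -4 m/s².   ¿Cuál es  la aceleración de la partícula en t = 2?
Partiendo de la sacudida j(t) = 96·t + 12, tomamos 1 antiderivada. Integrando la sacudida y usando la condición inicial a(0) = -4, obtenemos a(t) = 48·t^2 + 12·t - 4. De la ecuación de la aceleración a(t) = 48·t^2 + 12·t - 4, sustituimos t = 2 para obtener a = 212.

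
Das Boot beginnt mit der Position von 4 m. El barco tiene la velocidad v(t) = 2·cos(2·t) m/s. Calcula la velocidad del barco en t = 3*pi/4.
Tenemos la velocidad v(t) = 2·cos(2·t). Sustituyendo t = 3*pi/4: v(3*pi/4) = 0.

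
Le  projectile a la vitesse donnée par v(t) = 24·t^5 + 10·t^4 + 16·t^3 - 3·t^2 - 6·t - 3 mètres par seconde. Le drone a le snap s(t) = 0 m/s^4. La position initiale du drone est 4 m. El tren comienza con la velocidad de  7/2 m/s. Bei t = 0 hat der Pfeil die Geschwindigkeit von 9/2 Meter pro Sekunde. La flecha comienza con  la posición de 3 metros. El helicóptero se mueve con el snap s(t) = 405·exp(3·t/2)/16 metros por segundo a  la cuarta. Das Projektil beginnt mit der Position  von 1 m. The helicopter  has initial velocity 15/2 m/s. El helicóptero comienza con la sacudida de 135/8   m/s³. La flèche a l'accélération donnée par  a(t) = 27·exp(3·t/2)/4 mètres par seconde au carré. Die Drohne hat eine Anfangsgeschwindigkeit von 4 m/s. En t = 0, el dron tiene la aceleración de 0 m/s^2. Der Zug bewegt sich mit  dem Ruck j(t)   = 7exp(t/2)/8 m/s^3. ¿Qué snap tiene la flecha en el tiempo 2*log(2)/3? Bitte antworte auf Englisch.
To solve this, we need to take 2 derivatives of our acceleration equation a(t) = 27·exp(3·t/2)/4. Differentiating acceleration, we get jerk: j(t) = 81·exp(3·t/2)/8. The derivative of jerk gives snap: s(t) = 243·exp(3·t/2)/16. We have snap s(t) = 243·exp(3·t/2)/16. Substituting t = 2*log(2)/3: s(2*log(2)/3) = 243/8.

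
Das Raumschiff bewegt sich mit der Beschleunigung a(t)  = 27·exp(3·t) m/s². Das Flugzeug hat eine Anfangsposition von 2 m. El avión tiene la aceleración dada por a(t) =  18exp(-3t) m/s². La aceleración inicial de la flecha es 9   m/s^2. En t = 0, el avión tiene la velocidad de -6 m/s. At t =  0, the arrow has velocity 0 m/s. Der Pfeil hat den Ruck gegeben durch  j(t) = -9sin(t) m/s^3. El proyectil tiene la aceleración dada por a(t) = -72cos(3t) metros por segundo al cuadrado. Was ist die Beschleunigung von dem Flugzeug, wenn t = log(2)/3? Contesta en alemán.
Wir haben die Beschleunigung a(t) = 18·exp(-3·t). Durch Einsetzen von t = log(2)/3: a(log(2)/3) = 9.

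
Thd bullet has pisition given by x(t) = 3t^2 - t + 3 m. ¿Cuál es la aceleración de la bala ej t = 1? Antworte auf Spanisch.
Debemos derivar nuestra ecuación de la posición x(t) = 3·t^2 - t + 3 2 veces. La derivada de la posición da la velocidad: v(t) = 6·t - 1. La derivada de la velocidad da la aceleración: a(t) = 6. Tenemos la aceleración a(t) = 6. Sustituyendo t = 1: a(1) = 6.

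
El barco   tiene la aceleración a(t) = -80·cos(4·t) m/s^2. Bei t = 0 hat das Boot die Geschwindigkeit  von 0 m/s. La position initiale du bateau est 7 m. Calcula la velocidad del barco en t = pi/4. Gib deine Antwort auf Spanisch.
Debemos encontrar la integral de nuestra ecuación de la aceleración a(t) = -80·cos(4·t) 1 vez. La integral de la aceleración es la velocidad. Usando v(0) = 0, obtenemos v(t) = -20·sin(4·t). Tenemos la velocidad v(t) = -20·sin(4·t). Sustituyendo t = pi/4: v(pi/4) = 0.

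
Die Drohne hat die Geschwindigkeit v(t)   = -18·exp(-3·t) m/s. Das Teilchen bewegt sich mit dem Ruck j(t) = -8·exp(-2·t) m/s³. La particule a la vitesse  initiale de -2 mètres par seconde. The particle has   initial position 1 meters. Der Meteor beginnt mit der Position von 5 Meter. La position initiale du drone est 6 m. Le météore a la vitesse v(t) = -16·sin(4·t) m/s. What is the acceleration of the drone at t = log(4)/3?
We must differentiate our velocity equation v(t) = -18·exp(-3·t) 1 time. The derivative of velocity gives acceleration: a(t) = 54·exp(-3·t). We have acceleration a(t) = 54·exp(-3·t). Substituting t = log(4)/3: a(log(4)/3) = 27/2.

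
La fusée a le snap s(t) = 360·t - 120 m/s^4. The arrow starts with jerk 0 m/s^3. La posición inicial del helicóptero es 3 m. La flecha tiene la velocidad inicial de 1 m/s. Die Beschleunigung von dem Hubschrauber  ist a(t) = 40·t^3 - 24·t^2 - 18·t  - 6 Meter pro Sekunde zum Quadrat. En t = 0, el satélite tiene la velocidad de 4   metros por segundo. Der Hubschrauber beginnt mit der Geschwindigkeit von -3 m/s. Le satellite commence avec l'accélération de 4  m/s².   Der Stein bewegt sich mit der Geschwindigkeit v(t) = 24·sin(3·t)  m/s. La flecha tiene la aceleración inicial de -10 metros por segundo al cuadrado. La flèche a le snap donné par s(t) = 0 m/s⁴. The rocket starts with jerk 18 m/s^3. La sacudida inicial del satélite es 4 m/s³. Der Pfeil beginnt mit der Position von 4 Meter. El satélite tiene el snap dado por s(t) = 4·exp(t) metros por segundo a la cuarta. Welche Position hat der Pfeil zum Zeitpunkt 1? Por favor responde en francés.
Nous devons trouver l'intégrale de notre équation du snap s(t) = 0 4 fois. La primitive du snap est le jerk. En utilisant j(0) = 0, nous obtenons j(t) = 0. En prenant ∫j(t)dt et en appliquant a(0) = -10, nous trouvons a(t) = -10. La primitive de l'accélération est la vitesse. En utilisant v(0) = 1, nous obtenons v(t) = 1 - 10·t. En intégrant la vitesse et en utilisant la condition initiale x(0) = 4, nous obtenons x(t) = -5·t^2 + t + 4. De l'équation de la position x(t) = -5·t^2 + t + 4, nous substituons t = 1 pour obtenir x = 0.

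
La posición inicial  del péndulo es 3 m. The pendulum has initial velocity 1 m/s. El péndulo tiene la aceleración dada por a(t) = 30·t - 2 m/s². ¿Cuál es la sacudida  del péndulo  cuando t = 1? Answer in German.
Um dies zu lösen, müssen wir 1 Ableitung unserer Gleichung für die Beschleunigung a(t) = 30·t - 2 nehmen. Mit d/dt von a(t) finden wir j(t) = 30. Mit j(t) = 30 und Einsetzen von t = 1, finden wir j = 30.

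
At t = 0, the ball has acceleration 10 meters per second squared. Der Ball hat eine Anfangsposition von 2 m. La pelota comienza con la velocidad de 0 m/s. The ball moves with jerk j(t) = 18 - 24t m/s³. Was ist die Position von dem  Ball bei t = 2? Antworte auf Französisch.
Nous devons trouver la primitive de notre équation du jerk j(t) = 18 - 24·t 3 fois. En intégrant le jerk et en utilisant la condition initiale a(0) = 10, nous obtenons a(t) = -12·t^2 + 18·t + 10. En prenant ∫a(t)dt et en appliquant v(0) = 0, nous trouvons v(t) = t·(-4·t^2 + 9·t + 10). L'intégrale de la vitesse, avec x(0) = 2, donne la position: x(t) = -t^4 + 3·t^3 + 5·t^2 + 2. De l'équation de la position x(t) = -t^4 + 3·t^3 + 5·t^2 + 2, nous substituons t = 2 pour obtenir x = 30.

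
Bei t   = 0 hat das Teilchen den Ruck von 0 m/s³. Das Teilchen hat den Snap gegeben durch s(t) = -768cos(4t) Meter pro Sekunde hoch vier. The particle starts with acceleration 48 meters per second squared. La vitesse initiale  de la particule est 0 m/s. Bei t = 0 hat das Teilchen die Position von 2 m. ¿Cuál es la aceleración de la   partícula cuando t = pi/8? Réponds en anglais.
To find the answer, we compute 2 integrals of s(t) = -768·cos(4·t). The antiderivative of snap is jerk. Using j(0) = 0, we get j(t) = -192·sin(4·t). Integrating jerk and using the initial condition a(0) = 48, we get a(t) = 48·cos(4·t). From the given acceleration equation a(t) = 48·cos(4·t), we substitute t = pi/8 to get a = 0.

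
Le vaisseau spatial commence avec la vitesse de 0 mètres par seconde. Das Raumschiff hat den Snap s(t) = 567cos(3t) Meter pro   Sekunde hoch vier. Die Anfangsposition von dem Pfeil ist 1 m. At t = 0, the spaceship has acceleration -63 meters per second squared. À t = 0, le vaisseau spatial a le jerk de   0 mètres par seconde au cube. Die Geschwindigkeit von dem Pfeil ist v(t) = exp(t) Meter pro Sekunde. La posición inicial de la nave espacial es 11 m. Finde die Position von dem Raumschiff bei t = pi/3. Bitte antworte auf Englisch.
To solve this, we need to take 4 integrals of our snap equation s(t) = 567·cos(3·t). The integral of snap, with j(0) = 0, gives jerk: j(t) = 189·sin(3·t). The integral of jerk, with a(0) = -63, gives acceleration: a(t) = -63·cos(3·t). Integrating acceleration and using the initial condition v(0) = 0, we get v(t) = -21·sin(3·t). Taking ∫v(t)dt and applying x(0) = 11, we find x(t) = 7·cos(3·t) + 4. Using x(t) = 7·cos(3·t) + 4 and substituting t = pi/3, we find x = -3.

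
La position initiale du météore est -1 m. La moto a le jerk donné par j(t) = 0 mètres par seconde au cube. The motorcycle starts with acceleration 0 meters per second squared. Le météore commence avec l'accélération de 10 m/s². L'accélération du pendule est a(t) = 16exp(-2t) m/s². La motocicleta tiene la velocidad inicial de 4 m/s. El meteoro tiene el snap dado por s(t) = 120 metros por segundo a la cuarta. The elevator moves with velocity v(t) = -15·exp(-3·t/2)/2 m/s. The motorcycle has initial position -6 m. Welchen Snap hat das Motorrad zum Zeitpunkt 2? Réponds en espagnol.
Para resolver esto, necesitamos tomar 1 derivada de nuestra ecuación de la sacudida j(t) = 0. La derivada de la sacudida da el snap: s(t) = 0. Tenemos el snap s(t) = 0. Sustituyendo t = 2: s(2) = 0.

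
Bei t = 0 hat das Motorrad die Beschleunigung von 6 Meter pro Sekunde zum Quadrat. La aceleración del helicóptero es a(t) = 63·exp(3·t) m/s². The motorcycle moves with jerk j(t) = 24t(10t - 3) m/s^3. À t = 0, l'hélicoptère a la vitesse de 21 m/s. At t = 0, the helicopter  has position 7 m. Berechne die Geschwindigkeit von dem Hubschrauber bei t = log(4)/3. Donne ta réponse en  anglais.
To solve this, we need to take 1 antiderivative of our acceleration equation a(t) = 63·exp(3·t). Finding the integral of a(t) and using v(0) = 21: v(t) = 21·exp(3·t). Using v(t) = 21·exp(3·t) and substituting t = log(4)/3, we find v = 84.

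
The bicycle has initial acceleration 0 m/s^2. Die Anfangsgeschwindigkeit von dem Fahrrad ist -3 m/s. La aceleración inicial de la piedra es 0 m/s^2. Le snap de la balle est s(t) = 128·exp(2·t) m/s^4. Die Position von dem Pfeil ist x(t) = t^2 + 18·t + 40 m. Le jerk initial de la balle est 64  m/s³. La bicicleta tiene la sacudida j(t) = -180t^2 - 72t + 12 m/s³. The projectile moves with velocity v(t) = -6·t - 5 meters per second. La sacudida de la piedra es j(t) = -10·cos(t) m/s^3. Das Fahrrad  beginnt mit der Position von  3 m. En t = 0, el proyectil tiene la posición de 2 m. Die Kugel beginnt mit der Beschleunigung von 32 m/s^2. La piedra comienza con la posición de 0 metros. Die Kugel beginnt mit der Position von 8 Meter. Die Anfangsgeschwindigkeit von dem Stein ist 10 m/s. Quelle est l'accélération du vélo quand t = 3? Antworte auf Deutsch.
Um dies zu lösen, müssen wir 1 Stammfunktion unserer Gleichung für den Ruck j(t) = -180·t^2 - 72·t + 12 finden. Das Integral von dem Ruck, mit a(0) = 0, ergibt die Beschleunigung: a(t) = 12·t·(-5·t^2 - 3·t + 1). Mit a(t) = 12·t·(-5·t^2 - 3·t + 1) und Einsetzen von t = 3, finden wir a = -1908.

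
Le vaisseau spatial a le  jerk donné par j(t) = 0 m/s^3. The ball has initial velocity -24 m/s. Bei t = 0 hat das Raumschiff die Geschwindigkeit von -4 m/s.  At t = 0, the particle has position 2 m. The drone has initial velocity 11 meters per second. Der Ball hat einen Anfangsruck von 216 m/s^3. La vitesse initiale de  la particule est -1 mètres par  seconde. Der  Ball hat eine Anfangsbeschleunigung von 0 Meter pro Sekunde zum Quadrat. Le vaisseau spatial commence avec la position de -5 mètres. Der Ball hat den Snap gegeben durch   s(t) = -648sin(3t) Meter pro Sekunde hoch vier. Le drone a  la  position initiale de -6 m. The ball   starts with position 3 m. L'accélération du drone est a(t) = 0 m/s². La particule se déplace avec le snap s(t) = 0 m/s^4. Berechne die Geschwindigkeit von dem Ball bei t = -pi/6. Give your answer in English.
Starting from snap s(t) = -648·sin(3·t), we take 3 antiderivatives. Finding the integral of s(t) and using j(0) = 216: j(t) = 216·cos(3·t). The antiderivative of jerk is acceleration. Using a(0) = 0, we get a(t) = 72·sin(3·t). Taking ∫a(t)dt and applying v(0) = -24, we find v(t) = -24·cos(3·t). From the given velocity equation v(t) = -24·cos(3·t), we substitute t = -pi/6 to get v = 0.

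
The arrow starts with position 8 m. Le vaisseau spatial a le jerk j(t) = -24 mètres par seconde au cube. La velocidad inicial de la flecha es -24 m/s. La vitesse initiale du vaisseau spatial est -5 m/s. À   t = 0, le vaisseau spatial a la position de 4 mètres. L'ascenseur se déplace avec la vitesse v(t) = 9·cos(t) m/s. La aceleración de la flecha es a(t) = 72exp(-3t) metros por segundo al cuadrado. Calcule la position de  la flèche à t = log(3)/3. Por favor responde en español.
Necesitamos integrar nuestra ecuación de la aceleración a(t) = 72·exp(-3·t) 2 veces. Tomando ∫a(t)dt y aplicando v(0) = -24, encontramos v(t) = -24·exp(-3·t). La integral de la velocidad, con x(0) = 8, da la posición: x(t) = 8·exp(-3·t). De la ecuación de la posición x(t) = 8·exp(-3·t), sustituimos t = log(3)/3 para obtener x = 8/3.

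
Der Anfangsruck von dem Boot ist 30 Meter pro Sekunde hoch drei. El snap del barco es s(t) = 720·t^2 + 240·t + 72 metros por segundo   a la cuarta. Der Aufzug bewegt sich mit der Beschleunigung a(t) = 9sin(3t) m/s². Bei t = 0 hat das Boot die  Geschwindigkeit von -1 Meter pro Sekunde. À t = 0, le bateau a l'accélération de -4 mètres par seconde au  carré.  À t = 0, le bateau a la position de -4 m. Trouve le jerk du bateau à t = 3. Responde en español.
Partiendo del snap s(t) = 720·t^2 + 240·t + 72, tomamos 1 integral. La antiderivada del snap, con j(0) = 30, da la sacudida: j(t) = 240·t^3 + 120·t^2 + 72·t + 30. Tenemos la sacudida j(t) = 240·t^3 + 120·t^2 + 72·t + 30. Sustituyendo t = 3: j(3) = 7806.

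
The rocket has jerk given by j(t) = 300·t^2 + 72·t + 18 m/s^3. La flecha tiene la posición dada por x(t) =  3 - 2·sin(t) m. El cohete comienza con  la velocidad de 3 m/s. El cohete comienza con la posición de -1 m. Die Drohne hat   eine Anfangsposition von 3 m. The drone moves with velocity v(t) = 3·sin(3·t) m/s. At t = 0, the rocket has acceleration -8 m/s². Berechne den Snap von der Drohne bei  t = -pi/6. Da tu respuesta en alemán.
Um dies zu lösen, müssen wir 3 Ableitungen unserer Gleichung für die Geschwindigkeit v(t) = 3·sin(3·t) nehmen. Die Ableitung von der Geschwindigkeit ergibt die Beschleunigung: a(t) = 9·cos(3·t). Durch Ableiten von der Beschleunigung erhalten wir den Ruck: j(t) = -27·sin(3·t). Durch Ableiten von dem Ruck erhalten wir den Snap: s(t) = -81·cos(3·t). Wir haben den Snap s(t) = -81·cos(3·t). Durch Einsetzen von t = -pi/6: s(-pi/6) = 0.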